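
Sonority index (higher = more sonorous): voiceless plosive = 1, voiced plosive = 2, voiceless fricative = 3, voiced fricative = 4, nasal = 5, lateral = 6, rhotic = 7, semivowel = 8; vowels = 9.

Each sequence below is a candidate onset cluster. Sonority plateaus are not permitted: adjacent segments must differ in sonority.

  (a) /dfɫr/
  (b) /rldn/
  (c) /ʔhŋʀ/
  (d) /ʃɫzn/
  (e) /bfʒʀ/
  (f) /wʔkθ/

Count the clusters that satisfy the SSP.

(a) sonority 2-3-6-7: well-formed.
(b) sonority 7-6-2-5: ill-formed.
(c) sonority 1-3-5-7: well-formed.
(d) sonority 3-6-4-5: ill-formed.
(e) sonority 2-3-4-7: well-formed.
(f) sonority 8-1-1-3: ill-formed.

3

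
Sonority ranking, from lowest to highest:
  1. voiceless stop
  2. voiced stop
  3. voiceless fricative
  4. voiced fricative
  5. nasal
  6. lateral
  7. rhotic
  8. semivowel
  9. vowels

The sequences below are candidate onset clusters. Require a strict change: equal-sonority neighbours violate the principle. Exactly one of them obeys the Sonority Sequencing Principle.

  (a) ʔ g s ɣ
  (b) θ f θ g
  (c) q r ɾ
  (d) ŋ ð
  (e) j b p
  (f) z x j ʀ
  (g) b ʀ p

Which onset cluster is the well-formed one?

a

(a) ʔ g s ɣ: profile 1-2-3-4 — obeys.
(b) θ f θ g: profile 3-3-3-2 — violates.
(c) q r ɾ: profile 1-7-7 — violates.
(d) ŋ ð: profile 5-4 — violates.
(e) j b p: profile 8-2-1 — violates.
(f) z x j ʀ: profile 4-3-8-7 — violates.
(g) b ʀ p: profile 2-7-1 — violates.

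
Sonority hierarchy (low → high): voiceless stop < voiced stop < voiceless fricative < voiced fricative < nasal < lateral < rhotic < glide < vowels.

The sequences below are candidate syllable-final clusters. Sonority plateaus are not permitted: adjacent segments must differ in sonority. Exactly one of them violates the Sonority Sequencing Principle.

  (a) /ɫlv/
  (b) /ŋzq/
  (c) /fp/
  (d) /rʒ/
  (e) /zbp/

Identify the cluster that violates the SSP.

a

(a) /ɫlv/: profile 6-6-4 — violates.
(b) /ŋzq/: profile 5-4-1 — obeys.
(c) /fp/: profile 3-1 — obeys.
(d) /rʒ/: profile 7-4 — obeys.
(e) /zbp/: profile 4-2-1 — obeys.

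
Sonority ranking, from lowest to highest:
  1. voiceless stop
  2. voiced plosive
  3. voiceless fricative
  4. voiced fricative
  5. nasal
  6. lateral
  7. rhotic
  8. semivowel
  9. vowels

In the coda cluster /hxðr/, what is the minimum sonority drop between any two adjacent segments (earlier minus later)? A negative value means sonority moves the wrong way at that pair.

/h/ — voiceless fricative, sonority 3.
/x/ — voiceless fricative, sonority 3.
/ð/ — voiced fricative, sonority 4.
/r/ — rhotic, sonority 7.
/h/→/x/: change +0.
/x/→/ð/: change -1.
/ð/→/r/: change -3.
Minimum = -3.

-3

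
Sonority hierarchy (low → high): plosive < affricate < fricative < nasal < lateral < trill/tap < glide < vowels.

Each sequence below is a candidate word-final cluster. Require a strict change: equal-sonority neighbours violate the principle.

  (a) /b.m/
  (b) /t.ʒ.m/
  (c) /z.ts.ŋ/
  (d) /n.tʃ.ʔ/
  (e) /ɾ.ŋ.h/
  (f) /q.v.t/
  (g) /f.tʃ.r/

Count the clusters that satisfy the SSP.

(a) /b.m/: profile 1-4 — violates.
(b) /t.ʒ.m/: profile 1-3-4 — violates.
(c) /z.ts.ŋ/: profile 3-2-4 — violates.
(d) /n.tʃ.ʔ/: profile 4-2-1 — obeys.
(e) /ɾ.ŋ.h/: profile 6-4-3 — obeys.
(f) /q.v.t/: profile 1-3-1 — violates.
(g) /f.tʃ.r/: profile 3-2-6 — violates.

2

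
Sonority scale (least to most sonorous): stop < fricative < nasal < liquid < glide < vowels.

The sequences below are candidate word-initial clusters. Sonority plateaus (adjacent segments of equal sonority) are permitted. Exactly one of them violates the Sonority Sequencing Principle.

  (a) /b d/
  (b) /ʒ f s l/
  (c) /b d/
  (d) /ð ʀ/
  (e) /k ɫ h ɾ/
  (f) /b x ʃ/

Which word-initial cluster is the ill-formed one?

(a) sonority 1-1: well-formed.
(b) sonority 2-2-2-4: well-formed.
(c) sonority 1-1: well-formed.
(d) sonority 2-4: well-formed.
(e) sonority 1-4-2-4: ill-formed.
(f) sonority 1-2-2: well-formed.

e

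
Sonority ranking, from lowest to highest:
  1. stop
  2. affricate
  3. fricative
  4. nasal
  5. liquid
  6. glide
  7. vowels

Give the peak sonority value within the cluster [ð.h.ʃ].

/ð/ is a fricative (sonority 3).
/h/ is a fricative (sonority 3).
/ʃ/ is a fricative (sonority 3).
The maximum is 3.

3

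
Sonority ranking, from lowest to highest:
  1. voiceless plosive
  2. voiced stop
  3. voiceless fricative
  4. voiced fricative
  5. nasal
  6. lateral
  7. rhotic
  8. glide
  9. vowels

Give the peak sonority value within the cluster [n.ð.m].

/n/: nasal = 5.
/ð/: voiced fricative = 4.
/m/: nasal = 5.
The maximum is 5.

5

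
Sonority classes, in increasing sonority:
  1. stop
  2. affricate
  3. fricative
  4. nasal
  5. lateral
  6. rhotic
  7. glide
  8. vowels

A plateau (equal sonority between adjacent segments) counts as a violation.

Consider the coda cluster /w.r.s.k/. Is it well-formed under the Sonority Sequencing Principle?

/w/ — glide, sonority 7.
/r/ — rhotic, sonority 6.
/s/ — fricative, sonority 3.
/k/ — stop, sonority 1.
The profile 7-6-3-1 strictly falls, so the coda cluster satisfies the SSP.

yes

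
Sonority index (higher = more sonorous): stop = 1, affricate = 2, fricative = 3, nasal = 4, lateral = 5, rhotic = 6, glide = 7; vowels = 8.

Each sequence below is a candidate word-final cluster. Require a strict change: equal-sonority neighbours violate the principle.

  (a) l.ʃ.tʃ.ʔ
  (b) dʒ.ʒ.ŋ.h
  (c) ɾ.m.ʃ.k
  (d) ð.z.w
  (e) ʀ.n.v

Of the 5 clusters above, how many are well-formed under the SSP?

3

(a) sonority 5-3-2-1: well-formed.
(b) sonority 2-3-4-3: ill-formed.
(c) sonority 6-4-3-1: well-formed.
(d) sonority 3-3-7: ill-formed.
(e) sonority 6-4-3: well-formed.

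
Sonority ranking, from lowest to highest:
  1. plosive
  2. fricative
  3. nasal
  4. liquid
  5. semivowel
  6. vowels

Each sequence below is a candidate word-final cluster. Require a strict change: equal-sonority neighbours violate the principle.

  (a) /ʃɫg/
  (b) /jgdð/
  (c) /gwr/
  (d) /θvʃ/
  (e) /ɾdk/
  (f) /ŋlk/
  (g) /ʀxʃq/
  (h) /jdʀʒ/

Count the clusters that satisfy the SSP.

(a) 2-4-1 → violates
(b) 5-1-1-2 → violates
(c) 1-5-4 → violates
(d) 2-2-2 → violates
(e) 4-1-1 → violates
(f) 3-4-1 → violates
(g) 4-2-2-1 → violates
(h) 5-1-4-2 → violates

0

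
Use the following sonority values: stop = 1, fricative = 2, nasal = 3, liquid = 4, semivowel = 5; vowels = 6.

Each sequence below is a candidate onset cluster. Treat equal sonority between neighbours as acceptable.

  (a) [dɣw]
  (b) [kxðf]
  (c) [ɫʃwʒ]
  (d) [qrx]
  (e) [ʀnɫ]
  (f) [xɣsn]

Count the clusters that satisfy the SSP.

(a) 1-2-5 → obeys
(b) 1-2-2-2 → obeys
(c) 4-2-5-2 → violates
(d) 1-4-2 → violates
(e) 4-3-4 → violates
(f) 2-2-2-3 → obeys

3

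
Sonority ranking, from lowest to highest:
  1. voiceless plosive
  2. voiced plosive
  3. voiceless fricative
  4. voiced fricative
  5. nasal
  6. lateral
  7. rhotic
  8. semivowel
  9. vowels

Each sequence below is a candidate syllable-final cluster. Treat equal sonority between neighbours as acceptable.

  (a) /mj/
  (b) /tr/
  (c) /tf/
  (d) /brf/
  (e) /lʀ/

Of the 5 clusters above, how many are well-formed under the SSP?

0

(a) 5-8 → violates
(b) 1-7 → violates
(c) 1-3 → violates
(d) 2-7-3 → violates
(e) 6-7 → violates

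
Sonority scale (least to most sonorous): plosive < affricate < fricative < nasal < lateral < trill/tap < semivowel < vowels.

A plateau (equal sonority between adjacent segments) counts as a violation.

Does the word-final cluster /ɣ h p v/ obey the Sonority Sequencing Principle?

/ɣ/ is a fricative (sonority 3).
/h/ is a fricative (sonority 3).
/p/ is a plosive (sonority 1).
/v/ is a fricative (sonority 3).
The profile is 3-3-1-3. Between /ɣ/ (3) and /h/ (3) sonority does not fall, so the cluster violates the SSP.

no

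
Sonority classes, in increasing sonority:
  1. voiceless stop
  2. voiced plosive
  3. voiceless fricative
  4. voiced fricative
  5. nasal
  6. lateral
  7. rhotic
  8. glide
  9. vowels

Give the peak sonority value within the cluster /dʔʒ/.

/d/ is a voiced plosive (sonority 2).
/ʔ/ is a voiceless stop (sonority 1).
/ʒ/ is a voiced fricative (sonority 4).
The maximum is 4.

4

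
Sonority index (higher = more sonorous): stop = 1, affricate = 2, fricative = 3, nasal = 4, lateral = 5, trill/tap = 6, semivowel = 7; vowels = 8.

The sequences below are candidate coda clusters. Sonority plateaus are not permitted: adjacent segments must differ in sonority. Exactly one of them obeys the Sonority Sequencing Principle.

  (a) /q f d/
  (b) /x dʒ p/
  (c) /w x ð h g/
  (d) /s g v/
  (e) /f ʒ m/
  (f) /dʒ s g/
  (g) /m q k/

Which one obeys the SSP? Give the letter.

(a) sonority 1-3-1: ill-formed.
(b) sonority 3-2-1: well-formed.
(c) sonority 7-3-3-3-1: ill-formed.
(d) sonority 3-1-3: ill-formed.
(e) sonority 3-3-4: ill-formed.
(f) sonority 2-3-1: ill-formed.
(g) sonority 4-1-1: ill-formed.

b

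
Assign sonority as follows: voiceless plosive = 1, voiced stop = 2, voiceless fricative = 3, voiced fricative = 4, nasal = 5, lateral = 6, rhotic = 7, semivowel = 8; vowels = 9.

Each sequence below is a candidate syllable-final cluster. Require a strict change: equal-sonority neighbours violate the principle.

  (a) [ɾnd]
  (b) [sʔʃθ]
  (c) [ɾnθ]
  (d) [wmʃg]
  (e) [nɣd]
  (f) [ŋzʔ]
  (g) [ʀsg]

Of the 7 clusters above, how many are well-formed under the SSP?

(a) sonority 7-5-2: well-formed.
(b) sonority 3-1-3-3: ill-formed.
(c) sonority 7-5-3: well-formed.
(d) sonority 8-5-3-2: well-formed.
(e) sonority 5-4-2: well-formed.
(f) sonority 5-4-1: well-formed.
(g) sonority 7-3-2: well-formed.

6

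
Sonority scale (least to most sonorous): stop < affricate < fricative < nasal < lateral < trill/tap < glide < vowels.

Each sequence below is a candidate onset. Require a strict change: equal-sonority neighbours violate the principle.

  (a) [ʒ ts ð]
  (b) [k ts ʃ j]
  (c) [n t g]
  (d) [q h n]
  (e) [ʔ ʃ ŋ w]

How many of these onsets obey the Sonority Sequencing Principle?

3

(a) [ʒ ts ð]: profile 3-2-3 — violates.
(b) [k ts ʃ j]: profile 1-2-3-7 — obeys.
(c) [n t g]: profile 4-1-1 — violates.
(d) [q h n]: profile 1-3-4 — obeys.
(e) [ʔ ʃ ŋ w]: profile 1-3-4-7 — obeys.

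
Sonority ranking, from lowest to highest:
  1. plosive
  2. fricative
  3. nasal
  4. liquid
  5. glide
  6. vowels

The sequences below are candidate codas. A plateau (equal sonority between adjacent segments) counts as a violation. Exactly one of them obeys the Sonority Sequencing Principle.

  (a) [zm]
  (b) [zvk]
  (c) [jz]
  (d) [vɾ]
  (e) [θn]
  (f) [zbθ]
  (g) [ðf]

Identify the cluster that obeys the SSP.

(a) 2-3 → violates
(b) 2-2-1 → violates
(c) 5-2 → obeys
(d) 2-4 → violates
(e) 2-3 → violates
(f) 2-1-2 → violates
(g) 2-2 → violates

c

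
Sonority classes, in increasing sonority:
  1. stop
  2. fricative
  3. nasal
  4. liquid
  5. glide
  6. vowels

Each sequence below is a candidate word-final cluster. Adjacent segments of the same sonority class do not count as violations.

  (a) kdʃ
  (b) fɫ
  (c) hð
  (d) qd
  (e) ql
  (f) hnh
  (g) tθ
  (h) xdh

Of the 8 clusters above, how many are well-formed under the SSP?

2

(a) kdʃ: profile 1-1-2 — violates.
(b) fɫ: profile 2-4 — violates.
(c) hð: profile 2-2 — obeys.
(d) qd: profile 1-1 — obeys.
(e) ql: profile 1-4 — violates.
(f) hnh: profile 2-3-2 — violates.
(g) tθ: profile 1-2 — violates.
(h) xdh: profile 2-1-2 — violates.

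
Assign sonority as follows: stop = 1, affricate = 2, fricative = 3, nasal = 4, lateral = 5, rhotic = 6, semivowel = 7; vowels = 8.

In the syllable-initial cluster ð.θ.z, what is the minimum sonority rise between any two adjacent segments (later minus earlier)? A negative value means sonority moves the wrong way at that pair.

0

/ð/: fricative = 3.
/θ/: fricative = 3.
/z/: fricative = 3.
/ð/→/θ/: change +0.
/θ/→/z/: change +0.
Minimum = 0.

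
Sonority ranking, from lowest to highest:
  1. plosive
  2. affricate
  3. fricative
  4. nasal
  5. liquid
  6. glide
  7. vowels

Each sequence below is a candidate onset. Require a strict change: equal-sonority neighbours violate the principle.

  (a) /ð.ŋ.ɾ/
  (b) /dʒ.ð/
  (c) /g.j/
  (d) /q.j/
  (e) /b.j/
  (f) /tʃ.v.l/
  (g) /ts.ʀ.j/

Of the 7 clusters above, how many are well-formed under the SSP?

(a) 3-4-5 → obeys
(b) 2-3 → obeys
(c) 1-6 → obeys
(d) 1-6 → obeys
(e) 1-6 → obeys
(f) 2-3-5 → obeys
(g) 2-5-6 → obeys

7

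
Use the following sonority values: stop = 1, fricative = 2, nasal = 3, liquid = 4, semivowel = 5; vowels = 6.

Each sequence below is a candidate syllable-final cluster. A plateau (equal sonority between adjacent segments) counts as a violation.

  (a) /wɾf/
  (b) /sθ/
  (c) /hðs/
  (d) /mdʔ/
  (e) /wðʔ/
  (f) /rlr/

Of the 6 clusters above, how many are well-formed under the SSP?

2

(a) /wɾf/: profile 5-4-2 — obeys.
(b) /sθ/: profile 2-2 — violates.
(c) /hðs/: profile 2-2-2 — violates.
(d) /mdʔ/: profile 3-1-1 — violates.
(e) /wðʔ/: profile 5-2-1 — obeys.
(f) /rlr/: profile 4-4-4 — violates.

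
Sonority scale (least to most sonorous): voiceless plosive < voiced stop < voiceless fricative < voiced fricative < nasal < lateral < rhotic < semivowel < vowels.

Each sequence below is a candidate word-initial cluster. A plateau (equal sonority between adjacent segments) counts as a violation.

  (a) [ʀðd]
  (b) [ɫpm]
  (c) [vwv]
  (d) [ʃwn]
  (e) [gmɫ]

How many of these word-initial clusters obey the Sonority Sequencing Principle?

(a) [ʀðd]: profile 7-4-2 — violates.
(b) [ɫpm]: profile 6-1-5 — violates.
(c) [vwv]: profile 4-8-4 — violates.
(d) [ʃwn]: profile 3-8-5 — violates.
(e) [gmɫ]: profile 2-5-6 — obeys.

1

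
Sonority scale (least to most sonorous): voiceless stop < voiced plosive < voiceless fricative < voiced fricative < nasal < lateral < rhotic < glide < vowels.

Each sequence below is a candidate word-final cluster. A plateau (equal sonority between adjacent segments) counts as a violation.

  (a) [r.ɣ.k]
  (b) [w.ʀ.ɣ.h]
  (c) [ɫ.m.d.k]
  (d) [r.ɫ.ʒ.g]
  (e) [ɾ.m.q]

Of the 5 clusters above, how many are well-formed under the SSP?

5

(a) sonority 7-4-1: well-formed.
(b) sonority 8-7-4-3: well-formed.
(c) sonority 6-5-2-1: well-formed.
(d) sonority 7-6-4-2: well-formed.
(e) sonority 7-5-1: well-formed.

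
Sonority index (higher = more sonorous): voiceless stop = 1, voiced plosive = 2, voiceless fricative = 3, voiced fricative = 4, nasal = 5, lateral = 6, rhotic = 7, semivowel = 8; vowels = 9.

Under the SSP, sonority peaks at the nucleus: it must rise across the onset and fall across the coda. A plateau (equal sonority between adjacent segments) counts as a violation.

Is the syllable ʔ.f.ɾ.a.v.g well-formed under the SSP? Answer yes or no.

Onset: /ʔ/ is a voiceless stop (sonority 1), /f/ is a voiceless fricative (sonority 3), /ɾ/ is a rhotic (sonority 7); then the nucleus /a/ (sonority 9).
Onset profile 1-3-7-9 — rises to the nucleus.
Coda: /v/ is a voiced fricative (sonority 4), /g/ is a voiced plosive (sonority 2).
Coda profile 9-4-2 — falls from the nucleus.

yes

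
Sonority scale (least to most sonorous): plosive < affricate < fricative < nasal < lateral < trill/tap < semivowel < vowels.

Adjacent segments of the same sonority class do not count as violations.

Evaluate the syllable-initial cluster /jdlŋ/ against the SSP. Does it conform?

no

/j/ is a semivowel (sonority 7).
/d/ is a plosive (sonority 1).
/l/ is a lateral (sonority 5).
/ŋ/ is a nasal (sonority 4).
The profile is 7-1-5-4. Between /j/ (7) and /d/ (1) sonority does not rise, so the cluster violates the SSP.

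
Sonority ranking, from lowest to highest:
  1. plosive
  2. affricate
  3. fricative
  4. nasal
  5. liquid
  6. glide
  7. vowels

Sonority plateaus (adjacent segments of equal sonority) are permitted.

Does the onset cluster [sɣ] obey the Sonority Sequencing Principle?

/s/ — fricative, sonority 3.
/ɣ/ — fricative, sonority 3.
The profile 3-3 is non-decreasing (plateaus allowed), so the onset cluster satisfies the SSP.

yes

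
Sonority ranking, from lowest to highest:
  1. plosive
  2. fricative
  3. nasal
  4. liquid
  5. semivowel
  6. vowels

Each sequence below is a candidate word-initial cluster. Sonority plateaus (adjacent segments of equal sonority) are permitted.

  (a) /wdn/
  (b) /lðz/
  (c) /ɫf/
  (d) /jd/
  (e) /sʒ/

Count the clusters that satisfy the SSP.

1

(a) 5-1-3 → violates
(b) 4-2-2 → violates
(c) 4-2 → violates
(d) 5-1 → violates
(e) 2-2 → obeys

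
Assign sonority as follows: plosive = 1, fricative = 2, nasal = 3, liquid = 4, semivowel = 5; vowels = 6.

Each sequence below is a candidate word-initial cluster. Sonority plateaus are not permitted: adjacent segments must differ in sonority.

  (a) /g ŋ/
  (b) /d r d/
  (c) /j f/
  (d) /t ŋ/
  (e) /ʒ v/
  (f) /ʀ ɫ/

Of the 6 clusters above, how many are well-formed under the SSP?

(a) sonority 1-3: well-formed.
(b) sonority 1-4-1: ill-formed.
(c) sonority 5-2: ill-formed.
(d) sonority 1-3: well-formed.
(e) sonority 2-2: ill-formed.
(f) sonority 4-4: ill-formed.

2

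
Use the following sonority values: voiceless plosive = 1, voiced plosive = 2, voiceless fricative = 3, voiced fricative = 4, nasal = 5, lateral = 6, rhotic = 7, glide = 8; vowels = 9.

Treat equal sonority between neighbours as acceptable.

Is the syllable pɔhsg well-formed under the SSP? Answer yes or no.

yes

Onset: /p/ is a voiceless plosive (sonority 1); then the nucleus /ɔ/ (sonority 9).
Onset profile 1-9 — rises to the nucleus.
Coda: /h/ is a voiceless fricative (sonority 3), /s/ is a voiceless fricative (sonority 3), /g/ is a voiced plosive (sonority 2).
Coda profile 9-3-3-2 — falls from the nucleus.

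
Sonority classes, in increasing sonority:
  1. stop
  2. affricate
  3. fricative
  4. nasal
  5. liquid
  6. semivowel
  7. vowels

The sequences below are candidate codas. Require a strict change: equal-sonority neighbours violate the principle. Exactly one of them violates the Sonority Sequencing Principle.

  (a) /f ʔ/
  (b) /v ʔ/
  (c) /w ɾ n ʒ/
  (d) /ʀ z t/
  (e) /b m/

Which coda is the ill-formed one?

(a) 3-1 → obeys
(b) 3-1 → obeys
(c) 6-5-4-3 → obeys
(d) 5-3-1 → obeys
(e) 1-4 → violates

e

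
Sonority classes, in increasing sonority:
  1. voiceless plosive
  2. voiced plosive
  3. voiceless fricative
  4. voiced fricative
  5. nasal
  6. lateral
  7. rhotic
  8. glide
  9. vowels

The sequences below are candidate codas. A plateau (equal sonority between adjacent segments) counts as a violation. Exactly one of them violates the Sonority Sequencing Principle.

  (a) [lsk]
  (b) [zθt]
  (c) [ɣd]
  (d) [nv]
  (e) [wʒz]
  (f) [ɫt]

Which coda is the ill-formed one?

(a) [lsk]: profile 6-3-1 — obeys.
(b) [zθt]: profile 4-3-1 — obeys.
(c) [ɣd]: profile 4-2 — obeys.
(d) [nv]: profile 5-4 — obeys.
(e) [wʒz]: profile 8-4-4 — violates.
(f) [ɫt]: profile 6-1 — obeys.

e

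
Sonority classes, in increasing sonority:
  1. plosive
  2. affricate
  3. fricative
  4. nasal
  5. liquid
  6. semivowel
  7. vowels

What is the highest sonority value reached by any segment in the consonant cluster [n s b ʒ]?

/n/: nasal = 4.
/s/: fricative = 3.
/b/: plosive = 1.
/ʒ/: fricative = 3.
The maximum is 4.

4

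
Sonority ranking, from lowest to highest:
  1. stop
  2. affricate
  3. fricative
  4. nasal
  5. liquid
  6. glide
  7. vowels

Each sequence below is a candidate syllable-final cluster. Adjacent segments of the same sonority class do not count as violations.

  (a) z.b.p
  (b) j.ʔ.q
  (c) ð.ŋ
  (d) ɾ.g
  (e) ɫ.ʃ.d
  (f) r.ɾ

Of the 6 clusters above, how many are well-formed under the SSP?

(a) sonority 3-1-1: well-formed.
(b) sonority 6-1-1: well-formed.
(c) sonority 3-4: ill-formed.
(d) sonority 5-1: well-formed.
(e) sonority 5-3-1: well-formed.
(f) sonority 5-5: well-formed.

5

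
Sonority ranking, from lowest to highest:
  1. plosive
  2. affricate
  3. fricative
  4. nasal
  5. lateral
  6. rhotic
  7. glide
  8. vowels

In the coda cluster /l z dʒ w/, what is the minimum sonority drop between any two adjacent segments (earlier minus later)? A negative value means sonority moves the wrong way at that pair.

/l/ — lateral, sonority 5.
/z/ — fricative, sonority 3.
/dʒ/ — affricate, sonority 2.
/w/ — glide, sonority 7.
/l/→/z/: change +2.
/z/→/dʒ/: change +1.
/dʒ/→/w/: change -5.
Minimum = -5.

-5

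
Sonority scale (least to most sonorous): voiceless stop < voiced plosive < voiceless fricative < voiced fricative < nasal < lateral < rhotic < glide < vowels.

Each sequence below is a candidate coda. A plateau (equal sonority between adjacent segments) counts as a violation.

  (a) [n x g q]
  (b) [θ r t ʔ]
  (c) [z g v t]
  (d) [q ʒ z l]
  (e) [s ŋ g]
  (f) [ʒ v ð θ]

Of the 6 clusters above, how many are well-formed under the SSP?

(a) [n x g q]: profile 5-3-2-1 — obeys.
(b) [θ r t ʔ]: profile 3-7-1-1 — violates.
(c) [z g v t]: profile 4-2-4-1 — violates.
(d) [q ʒ z l]: profile 1-4-4-6 — violates.
(e) [s ŋ g]: profile 3-5-2 — violates.
(f) [ʒ v ð θ]: profile 4-4-4-3 — violates.

1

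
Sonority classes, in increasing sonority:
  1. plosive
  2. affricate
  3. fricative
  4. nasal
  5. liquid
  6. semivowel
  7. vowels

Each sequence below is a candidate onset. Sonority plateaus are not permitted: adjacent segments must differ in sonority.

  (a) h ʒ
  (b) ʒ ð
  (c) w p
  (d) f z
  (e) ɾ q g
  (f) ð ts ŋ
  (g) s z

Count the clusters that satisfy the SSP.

0

(a) h ʒ: profile 3-3 — violates.
(b) ʒ ð: profile 3-3 — violates.
(c) w p: profile 6-1 — violates.
(d) f z: profile 3-3 — violates.
(e) ɾ q g: profile 5-1-1 — violates.
(f) ð ts ŋ: profile 3-2-4 — violates.
(g) s z: profile 3-3 — violates.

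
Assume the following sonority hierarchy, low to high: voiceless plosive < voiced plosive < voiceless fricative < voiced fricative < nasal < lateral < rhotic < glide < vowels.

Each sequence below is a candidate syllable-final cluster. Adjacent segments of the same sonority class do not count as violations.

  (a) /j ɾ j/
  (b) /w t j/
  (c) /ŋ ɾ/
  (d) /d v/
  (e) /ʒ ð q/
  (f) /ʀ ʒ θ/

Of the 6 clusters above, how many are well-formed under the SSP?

(a) sonority 8-7-8: ill-formed.
(b) sonority 8-1-8: ill-formed.
(c) sonority 5-7: ill-formed.
(d) sonority 2-4: ill-formed.
(e) sonority 4-4-1: well-formed.
(f) sonority 7-4-3: well-formed.

2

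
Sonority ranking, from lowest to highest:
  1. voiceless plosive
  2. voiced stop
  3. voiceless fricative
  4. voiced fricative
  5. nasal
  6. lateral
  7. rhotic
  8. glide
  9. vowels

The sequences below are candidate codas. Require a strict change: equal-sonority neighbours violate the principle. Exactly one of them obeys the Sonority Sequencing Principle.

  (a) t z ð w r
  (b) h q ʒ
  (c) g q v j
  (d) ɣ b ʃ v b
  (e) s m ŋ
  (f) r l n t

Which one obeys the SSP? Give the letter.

(a) 1-4-4-8-7 → violates
(b) 3-1-4 → violates
(c) 2-1-4-8 → violates
(d) 4-2-3-4-2 → violates
(e) 3-5-5 → violates
(f) 7-6-5-1 → obeys

f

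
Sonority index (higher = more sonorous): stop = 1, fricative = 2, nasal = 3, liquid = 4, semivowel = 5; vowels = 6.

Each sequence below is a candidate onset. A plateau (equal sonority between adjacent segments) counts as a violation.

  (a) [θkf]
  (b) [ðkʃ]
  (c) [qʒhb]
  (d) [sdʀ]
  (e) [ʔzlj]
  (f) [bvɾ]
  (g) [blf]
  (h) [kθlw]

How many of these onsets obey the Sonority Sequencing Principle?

3

(a) 2-1-2 → violates
(b) 2-1-2 → violates
(c) 1-2-2-1 → violates
(d) 2-1-4 → violates
(e) 1-2-4-5 → obeys
(f) 1-2-4 → obeys
(g) 1-4-2 → violates
(h) 1-2-4-5 → obeys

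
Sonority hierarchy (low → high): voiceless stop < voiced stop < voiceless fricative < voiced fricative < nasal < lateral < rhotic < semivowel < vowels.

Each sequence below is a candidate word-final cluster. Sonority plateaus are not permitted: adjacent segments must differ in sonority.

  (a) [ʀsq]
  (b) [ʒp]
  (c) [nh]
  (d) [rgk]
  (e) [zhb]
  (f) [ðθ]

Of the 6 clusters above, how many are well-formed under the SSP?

(a) sonority 7-3-1: well-formed.
(b) sonority 4-1: well-formed.
(c) sonority 5-3: well-formed.
(d) sonority 7-2-1: well-formed.
(e) sonority 4-3-2: well-formed.
(f) sonority 4-3: well-formed.

6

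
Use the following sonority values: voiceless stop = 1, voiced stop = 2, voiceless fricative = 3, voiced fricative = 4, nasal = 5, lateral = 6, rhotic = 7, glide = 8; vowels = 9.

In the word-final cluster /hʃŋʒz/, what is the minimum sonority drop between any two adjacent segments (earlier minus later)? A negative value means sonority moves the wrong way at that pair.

/h/: voiceless fricative = 3.
/ʃ/: voiceless fricative = 3.
/ŋ/: nasal = 5.
/ʒ/: voiced fricative = 4.
/z/: voiced fricative = 4.
/h/→/ʃ/: change +0.
/ʃ/→/ŋ/: change -2.
/ŋ/→/ʒ/: change +1.
/ʒ/→/z/: change +0.
Minimum = -2.

-2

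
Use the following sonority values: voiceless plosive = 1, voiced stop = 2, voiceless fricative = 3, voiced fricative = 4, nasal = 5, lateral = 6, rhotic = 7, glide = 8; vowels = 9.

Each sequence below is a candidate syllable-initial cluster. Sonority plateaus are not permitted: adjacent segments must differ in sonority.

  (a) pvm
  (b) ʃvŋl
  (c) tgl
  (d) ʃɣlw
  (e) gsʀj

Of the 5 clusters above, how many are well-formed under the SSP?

(a) sonority 1-4-5: well-formed.
(b) sonority 3-4-5-6: well-formed.
(c) sonority 1-2-6: well-formed.
(d) sonority 3-4-6-8: well-formed.
(e) sonority 2-3-7-8: well-formed.

5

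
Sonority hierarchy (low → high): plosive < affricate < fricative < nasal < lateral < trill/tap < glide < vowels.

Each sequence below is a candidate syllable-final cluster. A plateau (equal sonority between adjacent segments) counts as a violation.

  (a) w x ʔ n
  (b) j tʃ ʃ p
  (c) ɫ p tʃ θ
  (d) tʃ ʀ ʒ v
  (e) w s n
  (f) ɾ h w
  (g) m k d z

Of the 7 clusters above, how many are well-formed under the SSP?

0

(a) w x ʔ n: profile 7-3-1-4 — violates.
(b) j tʃ ʃ p: profile 7-2-3-1 — violates.
(c) ɫ p tʃ θ: profile 5-1-2-3 — violates.
(d) tʃ ʀ ʒ v: profile 2-6-3-3 — violates.
(e) w s n: profile 7-3-4 — violates.
(f) ɾ h w: profile 6-3-7 — violates.
(g) m k d z: profile 4-1-1-3 — violates.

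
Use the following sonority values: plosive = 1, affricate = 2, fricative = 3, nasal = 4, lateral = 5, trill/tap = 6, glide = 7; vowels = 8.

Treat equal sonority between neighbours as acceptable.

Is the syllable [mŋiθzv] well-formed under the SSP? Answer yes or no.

Onset: /m/ is a nasal (sonority 4), /ŋ/ is a nasal (sonority 4); then the nucleus /i/ (sonority 8).
Onset profile 4-4-8 — rises to the nucleus.
Coda: /θ/ is a fricative (sonority 3), /z/ is a fricative (sonority 3), /v/ is a fricative (sonority 3).
Coda profile 8-3-3-3 — falls from the nucleus.

yes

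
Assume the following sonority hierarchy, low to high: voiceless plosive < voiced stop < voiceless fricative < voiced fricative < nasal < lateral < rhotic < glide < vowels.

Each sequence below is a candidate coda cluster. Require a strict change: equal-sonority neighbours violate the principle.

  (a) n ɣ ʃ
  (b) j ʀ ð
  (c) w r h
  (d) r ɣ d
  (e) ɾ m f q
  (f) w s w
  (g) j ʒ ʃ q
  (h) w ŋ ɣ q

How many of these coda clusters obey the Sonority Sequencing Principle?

7

(a) sonority 5-4-3: well-formed.
(b) sonority 8-7-4: well-formed.
(c) sonority 8-7-3: well-formed.
(d) sonority 7-4-2: well-formed.
(e) sonority 7-5-3-1: well-formed.
(f) sonority 8-3-8: ill-formed.
(g) sonority 8-4-3-1: well-formed.
(h) sonority 8-5-4-1: well-formed.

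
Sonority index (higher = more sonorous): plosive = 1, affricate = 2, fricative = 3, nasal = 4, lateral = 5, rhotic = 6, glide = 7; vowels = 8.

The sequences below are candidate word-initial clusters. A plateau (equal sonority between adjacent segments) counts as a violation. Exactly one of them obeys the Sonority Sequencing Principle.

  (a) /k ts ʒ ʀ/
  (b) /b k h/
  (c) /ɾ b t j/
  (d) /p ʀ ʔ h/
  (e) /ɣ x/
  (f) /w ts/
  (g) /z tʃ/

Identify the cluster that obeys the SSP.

(a) 1-2-3-6 → obeys
(b) 1-1-3 → violates
(c) 6-1-1-7 → violates
(d) 1-6-1-3 → violates
(e) 3-3 → violates
(f) 7-2 → violates
(g) 3-2 → violates

a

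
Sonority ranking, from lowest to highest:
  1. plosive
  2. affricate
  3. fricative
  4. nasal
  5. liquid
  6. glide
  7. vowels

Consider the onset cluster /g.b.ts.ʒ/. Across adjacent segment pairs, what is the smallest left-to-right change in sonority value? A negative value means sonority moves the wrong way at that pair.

0

/g/ — plosive, sonority 1.
/b/ — plosive, sonority 1.
/ts/ — affricate, sonority 2.
/ʒ/ — fricative, sonority 3.
/g/→/b/: change +0.
/b/→/ts/: change +1.
/ts/→/ʒ/: change +1.
Minimum = 0.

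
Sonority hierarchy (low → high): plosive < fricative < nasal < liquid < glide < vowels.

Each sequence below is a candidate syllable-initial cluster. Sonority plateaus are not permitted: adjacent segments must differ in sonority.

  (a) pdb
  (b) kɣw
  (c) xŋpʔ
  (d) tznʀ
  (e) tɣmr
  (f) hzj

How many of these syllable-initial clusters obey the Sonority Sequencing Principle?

3

(a) pdb: profile 1-1-1 — violates.
(b) kɣw: profile 1-2-5 — obeys.
(c) xŋpʔ: profile 2-3-1-1 — violates.
(d) tznʀ: profile 1-2-3-4 — obeys.
(e) tɣmr: profile 1-2-3-4 — obeys.
(f) hzj: profile 2-2-5 — violates.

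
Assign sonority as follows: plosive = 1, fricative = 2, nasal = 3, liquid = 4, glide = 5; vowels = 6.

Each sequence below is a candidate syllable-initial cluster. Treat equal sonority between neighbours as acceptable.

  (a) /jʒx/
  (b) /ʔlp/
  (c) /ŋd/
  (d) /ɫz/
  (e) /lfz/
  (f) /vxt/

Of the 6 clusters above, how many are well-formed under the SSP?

0

(a) /jʒx/: profile 5-2-2 — violates.
(b) /ʔlp/: profile 1-4-1 — violates.
(c) /ŋd/: profile 3-1 — violates.
(d) /ɫz/: profile 4-2 — violates.
(e) /lfz/: profile 4-2-2 — violates.
(f) /vxt/: profile 2-2-1 — violates.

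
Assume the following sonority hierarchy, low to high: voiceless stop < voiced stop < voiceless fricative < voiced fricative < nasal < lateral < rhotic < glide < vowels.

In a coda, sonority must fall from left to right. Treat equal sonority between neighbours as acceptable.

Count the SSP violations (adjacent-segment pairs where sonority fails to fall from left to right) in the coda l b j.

/l/ — lateral, sonority 6.
/b/ — voiced stop, sonority 2.
/j/ — glide, sonority 8.
/l/→/b/: 6→2 (falls) — ok.
/b/→/j/: 2→8 (does not fall) — violation.

1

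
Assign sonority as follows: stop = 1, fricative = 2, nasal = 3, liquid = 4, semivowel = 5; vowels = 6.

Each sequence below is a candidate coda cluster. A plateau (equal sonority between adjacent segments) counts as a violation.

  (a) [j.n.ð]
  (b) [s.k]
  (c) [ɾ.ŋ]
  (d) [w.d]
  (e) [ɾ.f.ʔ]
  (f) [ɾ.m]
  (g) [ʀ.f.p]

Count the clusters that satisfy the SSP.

7

(a) 5-3-2 → obeys
(b) 2-1 → obeys
(c) 4-3 → obeys
(d) 5-1 → obeys
(e) 4-2-1 → obeys
(f) 4-3 → obeys
(g) 4-2-1 → obeys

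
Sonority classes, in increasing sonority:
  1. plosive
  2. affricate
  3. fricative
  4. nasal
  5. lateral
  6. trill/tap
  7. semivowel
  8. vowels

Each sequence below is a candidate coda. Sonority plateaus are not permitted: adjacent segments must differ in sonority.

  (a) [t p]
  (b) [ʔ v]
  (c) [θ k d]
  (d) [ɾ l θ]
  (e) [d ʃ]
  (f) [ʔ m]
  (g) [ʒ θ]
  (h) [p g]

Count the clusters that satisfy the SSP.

(a) sonority 1-1: ill-formed.
(b) sonority 1-3: ill-formed.
(c) sonority 3-1-1: ill-formed.
(d) sonority 6-5-3: well-formed.
(e) sonority 1-3: ill-formed.
(f) sonority 1-4: ill-formed.
(g) sonority 3-3: ill-formed.
(h) sonority 1-1: ill-formed.

1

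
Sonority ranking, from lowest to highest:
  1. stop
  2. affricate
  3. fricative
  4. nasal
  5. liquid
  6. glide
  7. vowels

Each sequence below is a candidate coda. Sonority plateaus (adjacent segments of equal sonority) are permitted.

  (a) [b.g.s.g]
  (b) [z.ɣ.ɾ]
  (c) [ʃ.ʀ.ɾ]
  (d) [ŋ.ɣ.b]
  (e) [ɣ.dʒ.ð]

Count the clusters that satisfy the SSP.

1

(a) 1-1-3-1 → violates
(b) 3-3-5 → violates
(c) 3-5-5 → violates
(d) 4-3-1 → obeys
(e) 3-2-3 → violates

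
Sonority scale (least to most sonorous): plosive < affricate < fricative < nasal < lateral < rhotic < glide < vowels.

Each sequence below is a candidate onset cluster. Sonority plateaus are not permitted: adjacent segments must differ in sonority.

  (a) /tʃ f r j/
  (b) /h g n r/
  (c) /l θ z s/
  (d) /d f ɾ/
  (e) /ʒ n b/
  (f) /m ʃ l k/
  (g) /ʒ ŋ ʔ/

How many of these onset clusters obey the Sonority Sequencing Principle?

(a) 2-3-6-7 → obeys
(b) 3-1-4-6 → violates
(c) 5-3-3-3 → violates
(d) 1-3-6 → obeys
(e) 3-4-1 → violates
(f) 4-3-5-1 → violates
(g) 3-4-1 → violates

2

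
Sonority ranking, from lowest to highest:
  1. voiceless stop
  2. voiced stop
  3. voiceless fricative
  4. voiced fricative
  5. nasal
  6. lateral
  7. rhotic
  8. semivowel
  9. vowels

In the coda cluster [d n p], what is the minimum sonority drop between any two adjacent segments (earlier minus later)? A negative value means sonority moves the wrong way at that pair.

-3

/d/ — voiced stop, sonority 2.
/n/ — nasal, sonority 5.
/p/ — voiceless stop, sonority 1.
/d/→/n/: change -3.
/n/→/p/: change +4.
Minimum = -3.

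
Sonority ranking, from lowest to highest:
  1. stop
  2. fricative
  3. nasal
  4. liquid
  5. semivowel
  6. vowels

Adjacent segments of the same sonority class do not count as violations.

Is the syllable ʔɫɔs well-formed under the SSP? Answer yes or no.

yes

Onset: /ʔ/ is a stop (sonority 1), /ɫ/ is a liquid (sonority 4); then the nucleus /ɔ/ (sonority 6).
Onset profile 1-4-6 — rises to the nucleus.
Coda: /s/ is a fricative (sonority 2).
Coda profile 6-2 — falls from the nucleus.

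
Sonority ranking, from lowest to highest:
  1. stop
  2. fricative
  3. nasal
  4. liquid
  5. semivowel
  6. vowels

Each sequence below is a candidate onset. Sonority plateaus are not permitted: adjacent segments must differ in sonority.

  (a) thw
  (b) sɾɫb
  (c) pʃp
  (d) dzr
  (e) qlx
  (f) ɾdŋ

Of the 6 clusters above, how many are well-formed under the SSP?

(a) thw: profile 1-2-5 — obeys.
(b) sɾɫb: profile 2-4-4-1 — violates.
(c) pʃp: profile 1-2-1 — violates.
(d) dzr: profile 1-2-4 — obeys.
(e) qlx: profile 1-4-2 — violates.
(f) ɾdŋ: profile 4-1-3 — violates.

2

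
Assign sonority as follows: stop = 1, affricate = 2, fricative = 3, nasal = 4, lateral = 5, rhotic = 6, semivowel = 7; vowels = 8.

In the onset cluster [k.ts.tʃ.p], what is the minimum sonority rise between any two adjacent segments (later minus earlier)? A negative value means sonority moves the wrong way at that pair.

-1

/k/ — stop, sonority 1.
/ts/ — affricate, sonority 2.
/tʃ/ — affricate, sonority 2.
/p/ — stop, sonority 1.
/k/→/ts/: change +1.
/ts/→/tʃ/: change +0.
/tʃ/→/p/: change -1.
Minimum = -1.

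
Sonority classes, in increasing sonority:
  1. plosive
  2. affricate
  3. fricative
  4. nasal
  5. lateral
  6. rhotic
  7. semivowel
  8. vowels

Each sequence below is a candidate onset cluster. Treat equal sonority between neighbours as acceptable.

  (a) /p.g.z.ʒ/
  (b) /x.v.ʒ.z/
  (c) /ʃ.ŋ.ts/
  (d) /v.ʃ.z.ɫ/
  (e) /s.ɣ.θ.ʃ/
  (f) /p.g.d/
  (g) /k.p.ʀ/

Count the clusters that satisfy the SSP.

6

(a) sonority 1-1-3-3: well-formed.
(b) sonority 3-3-3-3: well-formed.
(c) sonority 3-4-2: ill-formed.
(d) sonority 3-3-3-5: well-formed.
(e) sonority 3-3-3-3: well-formed.
(f) sonority 1-1-1: well-formed.
(g) sonority 1-1-6: well-formed.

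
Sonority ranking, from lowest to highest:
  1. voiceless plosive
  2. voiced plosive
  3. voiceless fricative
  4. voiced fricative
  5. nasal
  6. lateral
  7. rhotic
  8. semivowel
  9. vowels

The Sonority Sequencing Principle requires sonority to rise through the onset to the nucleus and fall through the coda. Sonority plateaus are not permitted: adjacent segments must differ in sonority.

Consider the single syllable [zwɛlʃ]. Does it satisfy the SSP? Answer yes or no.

yes

Onset: /z/ is a voiced fricative (sonority 4), /w/ is a semivowel (sonority 8); then the nucleus /ɛ/ (sonority 9).
Onset profile 4-8-9 — rises to the nucleus.
Coda: /l/ is a lateral (sonority 6), /ʃ/ is a voiceless fricative (sonority 3).
Coda profile 9-6-3 — falls from the nucleus.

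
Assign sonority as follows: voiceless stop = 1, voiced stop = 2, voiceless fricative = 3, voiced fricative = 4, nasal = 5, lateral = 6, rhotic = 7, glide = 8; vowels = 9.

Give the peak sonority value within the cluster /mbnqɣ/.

5

/m/: nasal = 5.
/b/: voiced stop = 2.
/n/: nasal = 5.
/q/: voiceless stop = 1.
/ɣ/: voiced fricative = 4.
The maximum is 5.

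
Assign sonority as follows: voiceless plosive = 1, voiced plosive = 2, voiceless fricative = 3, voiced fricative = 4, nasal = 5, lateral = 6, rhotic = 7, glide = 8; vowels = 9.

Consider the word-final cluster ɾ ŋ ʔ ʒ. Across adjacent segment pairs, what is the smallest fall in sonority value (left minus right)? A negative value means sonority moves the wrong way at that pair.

-3

/ɾ/: rhotic = 7.
/ŋ/: nasal = 5.
/ʔ/: voiceless plosive = 1.
/ʒ/: voiced fricative = 4.
/ɾ/→/ŋ/: change +2.
/ŋ/→/ʔ/: change +4.
/ʔ/→/ʒ/: change -3.
Minimum = -3.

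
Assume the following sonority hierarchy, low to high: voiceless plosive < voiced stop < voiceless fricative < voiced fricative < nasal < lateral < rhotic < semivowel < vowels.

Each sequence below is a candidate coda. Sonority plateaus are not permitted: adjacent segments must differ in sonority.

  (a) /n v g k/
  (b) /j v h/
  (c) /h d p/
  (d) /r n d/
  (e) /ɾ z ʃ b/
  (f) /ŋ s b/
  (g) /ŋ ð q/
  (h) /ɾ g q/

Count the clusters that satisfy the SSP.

8

(a) sonority 5-4-2-1: well-formed.
(b) sonority 8-4-3: well-formed.
(c) sonority 3-2-1: well-formed.
(d) sonority 7-5-2: well-formed.
(e) sonority 7-4-3-2: well-formed.
(f) sonority 5-3-2: well-formed.
(g) sonority 5-4-1: well-formed.
(h) sonority 7-2-1: well-formed.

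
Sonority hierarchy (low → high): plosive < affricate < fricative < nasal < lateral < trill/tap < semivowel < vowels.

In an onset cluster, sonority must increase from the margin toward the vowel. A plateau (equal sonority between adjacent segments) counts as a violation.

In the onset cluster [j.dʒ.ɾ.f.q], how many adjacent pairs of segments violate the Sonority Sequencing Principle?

/j/ — semivowel, sonority 7.
/dʒ/ — affricate, sonority 2.
/ɾ/ — trill/tap, sonority 6.
/f/ — fricative, sonority 3.
/q/ — plosive, sonority 1.
/j/→/dʒ/: 7→2 (does not rise) — violation.
/dʒ/→/ɾ/: 2→6 (rises) — ok.
/ɾ/→/f/: 6→3 (does not rise) — violation.
/f/→/q/: 3→1 (does not rise) — violation.

3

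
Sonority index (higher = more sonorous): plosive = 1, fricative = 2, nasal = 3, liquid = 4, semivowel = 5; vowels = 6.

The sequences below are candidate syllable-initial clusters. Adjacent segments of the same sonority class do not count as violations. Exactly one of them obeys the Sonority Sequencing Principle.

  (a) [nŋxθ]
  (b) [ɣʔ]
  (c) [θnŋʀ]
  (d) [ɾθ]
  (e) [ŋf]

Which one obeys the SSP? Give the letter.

(a) 3-3-2-2 → violates
(b) 2-1 → violates
(c) 2-3-3-4 → obeys
(d) 4-2 → violates
(e) 3-2 → violates

c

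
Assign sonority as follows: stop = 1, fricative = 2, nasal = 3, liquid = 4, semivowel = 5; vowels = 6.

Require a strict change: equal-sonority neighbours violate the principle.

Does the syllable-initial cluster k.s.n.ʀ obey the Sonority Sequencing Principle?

yes

/k/: stop = 1.
/s/: fricative = 2.
/n/: nasal = 3.
/ʀ/: liquid = 4.
The profile 1-2-3-4 strictly rises, so the syllable-initial cluster satisfies the SSP.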